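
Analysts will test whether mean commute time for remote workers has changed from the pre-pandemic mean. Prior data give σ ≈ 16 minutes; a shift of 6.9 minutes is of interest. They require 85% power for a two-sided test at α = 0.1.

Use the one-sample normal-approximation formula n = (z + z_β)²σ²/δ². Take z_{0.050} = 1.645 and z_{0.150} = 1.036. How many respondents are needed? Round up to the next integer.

n = (z_{α/2} + z_β)² · σ² / δ²
  = (1.645 + 1.036)² · 16² / 6.9²
  = 7.1878 · 256 / 47.61
  = 38.65
Round up → n = 39.

n = 39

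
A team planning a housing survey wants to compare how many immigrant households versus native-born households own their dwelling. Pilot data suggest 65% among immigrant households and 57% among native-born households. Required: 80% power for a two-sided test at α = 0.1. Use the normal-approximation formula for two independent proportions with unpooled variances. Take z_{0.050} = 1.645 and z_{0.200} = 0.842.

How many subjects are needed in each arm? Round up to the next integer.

n = 457 per group

n = (z_{α/2} + z_β)² · [p₁(1−p₁) + p₂(1−p₂)] / (p₁ − p₂)²
  = (1.645 + 0.842)² · (0.65·0.35 + 0.57·0.43) / (0.08)²
  = (2.487)² · (0.2275 + 0.2451) / 0.0064
  = 6.1852 · 0.4726 / 0.0064
  = 456.74
Round up → n = 457 per group.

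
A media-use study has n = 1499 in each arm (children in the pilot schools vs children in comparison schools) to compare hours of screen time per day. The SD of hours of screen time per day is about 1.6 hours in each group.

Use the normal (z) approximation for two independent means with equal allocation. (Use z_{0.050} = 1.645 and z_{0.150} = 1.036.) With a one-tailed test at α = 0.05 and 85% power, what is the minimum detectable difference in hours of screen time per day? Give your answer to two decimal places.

δ = (z_α + z_β) · √((σ₁²+σ₂²)/n)
  = (1.645 + 1.036) · √(5.12/1499)
  = 2.681 · √0.00342
  = 2.681 · 0.0584
  = 0.1567

Minimum detectable difference ≈ 0.16 hours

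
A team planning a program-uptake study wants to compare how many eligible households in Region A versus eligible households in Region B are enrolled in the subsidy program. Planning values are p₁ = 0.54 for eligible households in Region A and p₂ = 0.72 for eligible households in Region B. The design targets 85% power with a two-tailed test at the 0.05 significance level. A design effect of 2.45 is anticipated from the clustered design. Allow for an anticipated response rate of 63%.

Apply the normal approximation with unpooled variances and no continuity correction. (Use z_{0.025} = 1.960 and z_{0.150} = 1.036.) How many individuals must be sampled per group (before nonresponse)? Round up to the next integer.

n = 485 per group

n = (z_{α/2} + z_β)² · [p₁(1−p₁) + p₂(1−p₂)] / (p₁ − p₂)²
  = (1.960 + 1.036)² · (0.54·0.46 + 0.72·0.28) / (-0.18)²
  = (2.996)² · (0.2484 + 0.2016) / 0.0324
  = 8.9760 · 0.4500 / 0.0324
  = 124.67
Design effect: 2.45 × 124.67 = 305.43.
Adjust for 63% response: 305.43 / 0.63 = 484.82.
Round up → n = 485 per group.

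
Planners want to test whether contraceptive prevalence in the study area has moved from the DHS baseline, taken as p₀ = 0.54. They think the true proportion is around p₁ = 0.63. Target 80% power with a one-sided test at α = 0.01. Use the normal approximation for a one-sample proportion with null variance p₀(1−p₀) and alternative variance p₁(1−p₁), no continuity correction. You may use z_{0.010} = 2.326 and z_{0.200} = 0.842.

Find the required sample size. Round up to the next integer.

n = 303

n = [z_α·√(p₀q₀) + z_β·√(p₁q₁)]² / (p₁ − p₀)²
  = [2.326·√(0.54·0.46) + 0.842·√(0.63·0.37)]² / (0.09)²
  = [2.326·0.4984 + 0.842·0.4828]² / 0.0081
  = [1.5658]² / 0.0081
  = 302.68
Round up → n = 303.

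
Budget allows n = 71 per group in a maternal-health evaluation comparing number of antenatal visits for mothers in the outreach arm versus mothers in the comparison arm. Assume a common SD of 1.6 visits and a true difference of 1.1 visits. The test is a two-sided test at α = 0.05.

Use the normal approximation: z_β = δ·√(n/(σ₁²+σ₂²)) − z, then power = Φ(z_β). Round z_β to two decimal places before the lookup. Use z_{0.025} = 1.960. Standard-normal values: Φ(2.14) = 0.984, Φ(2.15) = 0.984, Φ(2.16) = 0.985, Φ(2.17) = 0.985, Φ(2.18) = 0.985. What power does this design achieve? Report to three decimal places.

Power ≈ 0.984

z_β = δ·√(n/(σ₁²+σ₂²)) − z_{α/2}
    = 1.1 · √(71/5.12) − 1.960
    = 1.1 · 3.72387 − 1.960
    = 4.0963 − 1.960 = 2.1363 → 2.14
Power = Φ(2.14) = 0.984.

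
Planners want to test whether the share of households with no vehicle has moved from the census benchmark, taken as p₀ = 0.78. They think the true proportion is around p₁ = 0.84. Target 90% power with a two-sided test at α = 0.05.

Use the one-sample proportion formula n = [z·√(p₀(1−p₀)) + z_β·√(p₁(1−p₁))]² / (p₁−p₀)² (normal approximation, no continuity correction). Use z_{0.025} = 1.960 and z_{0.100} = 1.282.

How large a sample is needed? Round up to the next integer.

n = 457

n = [z_{α/2}·√(p₀q₀) + z_β·√(p₁q₁)]² / (p₁ − p₀)²
  = [1.960·√(0.78·0.22) + 1.282·√(0.84·0.16)]² / (0.06)²
  = [1.960·0.4142 + 1.282·0.3666]² / 0.0036
  = [1.2819]² / 0.0036
  = 456.47
Round up → n = 457.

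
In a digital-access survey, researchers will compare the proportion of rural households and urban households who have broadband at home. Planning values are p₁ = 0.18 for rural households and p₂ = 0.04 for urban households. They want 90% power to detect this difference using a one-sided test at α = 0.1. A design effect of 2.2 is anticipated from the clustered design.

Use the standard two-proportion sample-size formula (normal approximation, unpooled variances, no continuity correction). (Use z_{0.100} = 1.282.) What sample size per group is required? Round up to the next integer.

n = 138 per group

n = (z_α + z_β)² · [p₁(1−p₁) + p₂(1−p₂)] / (p₁ − p₂)²
  = (1.282 + 1.282)² · (0.18·0.82 + 0.04·0.96) / (0.14)²
  = (2.564)² · (0.1476 + 0.0384) / 0.0196
  = 6.5741 · 0.1860 / 0.0196
  = 62.39
Design effect: 2.2 × 62.39 = 137.25.
Round up → n = 138 per group.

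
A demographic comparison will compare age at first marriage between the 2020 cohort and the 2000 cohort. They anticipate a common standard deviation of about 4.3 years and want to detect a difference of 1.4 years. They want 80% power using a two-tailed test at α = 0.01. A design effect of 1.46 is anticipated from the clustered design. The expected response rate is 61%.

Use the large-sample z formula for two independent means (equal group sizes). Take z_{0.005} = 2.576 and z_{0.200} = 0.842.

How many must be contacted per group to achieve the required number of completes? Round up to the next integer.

n = 528 per group

n = (z_{α/2} + z_β)² · (σ₁² + σ₂²) / δ²
  = (2.576 + 0.842)² · (2·4.3² = 36.98) / 1.4²
  = 11.6827 · 36.98 / 1.96
  = 220.42
Design effect: 1.46 × 220.42 = 321.82.
Adjust for 61% response: 321.82 / 0.61 = 527.57.
Round up → n = 528 per group.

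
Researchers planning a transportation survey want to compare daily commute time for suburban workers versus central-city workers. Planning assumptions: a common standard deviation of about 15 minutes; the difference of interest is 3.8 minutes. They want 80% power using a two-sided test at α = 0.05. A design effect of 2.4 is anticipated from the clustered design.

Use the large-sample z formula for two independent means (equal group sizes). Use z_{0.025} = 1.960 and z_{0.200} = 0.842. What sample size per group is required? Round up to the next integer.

n = (z_{α/2} + z_β)² · (σ₁² + σ₂²) / δ²
  = (1.960 + 0.842)² · (2·15² = 450) / 3.8²
  = 7.8512 · 450 / 14.44
  = 244.67
Design effect: 2.4 × 244.67 = 587.21.
Round up → n = 588 per group.

n = 588 per group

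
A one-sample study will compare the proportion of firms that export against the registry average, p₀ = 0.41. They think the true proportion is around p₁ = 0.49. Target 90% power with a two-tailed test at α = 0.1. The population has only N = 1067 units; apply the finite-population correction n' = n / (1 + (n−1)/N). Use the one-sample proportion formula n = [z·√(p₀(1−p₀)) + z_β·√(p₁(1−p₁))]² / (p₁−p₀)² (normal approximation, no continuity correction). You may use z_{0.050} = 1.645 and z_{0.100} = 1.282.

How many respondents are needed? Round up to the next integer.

n = 252

n = [z_{α/2}·√(p₀q₀) + z_β·√(p₁q₁)]² / (p₁ − p₀)²
  = [1.645·√(0.41·0.59) + 1.282·√(0.49·0.51)]² / (0.08)²
  = [1.645·0.4918 + 1.282·0.4999]² / 0.0064
  = [1.4499]² / 0.0064
  = 328.49
Finite-population correction (N = 1067): 328.49 / (1 + (328.49 − 1)/1067) = 251.34.
Round up → n = 252.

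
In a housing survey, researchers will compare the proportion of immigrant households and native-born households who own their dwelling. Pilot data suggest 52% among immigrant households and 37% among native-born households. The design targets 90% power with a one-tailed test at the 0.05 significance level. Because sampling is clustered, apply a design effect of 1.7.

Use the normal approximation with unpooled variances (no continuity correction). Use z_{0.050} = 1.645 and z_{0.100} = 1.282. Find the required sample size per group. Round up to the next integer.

n = 313 per group

n = (z_α + z_β)² · [p₁(1−p₁) + p₂(1−p₂)] / (p₁ − p₂)²
  = (1.645 + 1.282)² · (0.52·0.48 + 0.37·0.63) / (0.15)²
  = (2.927)² · (0.2496 + 0.2331) / 0.0225
  = 8.5673 · 0.4827 / 0.0225
  = 183.80
Design effect: 1.7 × 183.80 = 312.46.
Round up → n = 313 per group.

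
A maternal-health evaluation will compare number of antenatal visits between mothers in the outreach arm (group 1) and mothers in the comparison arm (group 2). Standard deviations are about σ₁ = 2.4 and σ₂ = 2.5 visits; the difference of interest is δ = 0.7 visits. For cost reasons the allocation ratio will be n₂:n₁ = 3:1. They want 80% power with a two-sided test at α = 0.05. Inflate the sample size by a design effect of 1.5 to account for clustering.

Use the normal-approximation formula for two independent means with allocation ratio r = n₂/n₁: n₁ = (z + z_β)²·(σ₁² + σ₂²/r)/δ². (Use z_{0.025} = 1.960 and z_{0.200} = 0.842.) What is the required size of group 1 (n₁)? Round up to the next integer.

n₁ = 189

n₁ = (z_{α/2} + z_β)² · (σ₁² + σ₂²/r) / δ²
   = (1.960 + 0.842)² · (2.4² + 2.5²/3) / 0.7²
   = 7.8512 · (5.76 + 2.0833) / 0.49
   = 7.8512 · 7.8433 / 0.49
   = 125.67
Design effect: 1.5 × 125.67 = 188.51.
Round up → n₁ = 189; n₂ = r·n₁ = 3 × 189 = 567.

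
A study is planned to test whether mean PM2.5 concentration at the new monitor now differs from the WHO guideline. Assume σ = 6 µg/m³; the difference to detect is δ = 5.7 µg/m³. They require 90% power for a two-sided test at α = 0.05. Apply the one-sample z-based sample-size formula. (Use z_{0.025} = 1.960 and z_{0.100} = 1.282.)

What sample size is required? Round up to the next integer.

n = (z_{α/2} + z_β)² · σ² / δ²
  = (1.960 + 1.282)² · 6² / 5.7²
  = 10.5106 · 36 / 32.49
  = 11.65
Round up → n = 12.

n = 12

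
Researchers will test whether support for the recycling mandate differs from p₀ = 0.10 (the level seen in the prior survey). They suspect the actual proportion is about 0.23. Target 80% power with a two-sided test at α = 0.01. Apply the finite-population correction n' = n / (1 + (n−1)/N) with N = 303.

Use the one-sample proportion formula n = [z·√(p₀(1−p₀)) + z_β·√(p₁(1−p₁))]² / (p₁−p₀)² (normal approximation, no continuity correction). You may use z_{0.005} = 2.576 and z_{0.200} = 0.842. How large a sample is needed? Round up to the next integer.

n = 61

n = [z_{α/2}·√(p₀q₀) + z_β·√(p₁q₁)]² / (p₁ − p₀)²
  = [2.576·√(0.10·0.90) + 0.842·√(0.23·0.77)]² / (0.13)²
  = [2.576·0.3000 + 0.842·0.4208]² / 0.0169
  = [1.1271]² / 0.0169
  = 75.17
Finite-population correction (N = 303): 75.17 / (1 + (75.17 − 1)/303) = 60.39.
Round up → n = 61.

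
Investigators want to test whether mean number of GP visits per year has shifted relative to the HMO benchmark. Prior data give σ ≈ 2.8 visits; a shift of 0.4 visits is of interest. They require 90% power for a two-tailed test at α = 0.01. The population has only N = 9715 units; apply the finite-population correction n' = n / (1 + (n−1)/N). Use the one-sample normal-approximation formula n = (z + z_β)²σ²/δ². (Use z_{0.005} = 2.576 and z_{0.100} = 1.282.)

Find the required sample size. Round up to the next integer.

n = 679

n = (z_{α/2} + z_β)² · σ² / δ²
  = (2.576 + 1.282)² · 2.8² / 0.4²
  = 14.8842 · 7.84 / 0.16
  = 729.32
Finite-population correction (N = 9715): 729.32 / (1 + (729.32 − 1)/9715) = 678.46.
Round up → n = 679.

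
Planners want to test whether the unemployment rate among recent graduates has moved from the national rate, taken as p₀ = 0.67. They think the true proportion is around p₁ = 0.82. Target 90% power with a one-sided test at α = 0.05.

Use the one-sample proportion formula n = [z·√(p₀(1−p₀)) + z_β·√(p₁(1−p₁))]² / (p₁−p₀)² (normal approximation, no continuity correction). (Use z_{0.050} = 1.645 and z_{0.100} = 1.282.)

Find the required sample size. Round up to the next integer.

n = [z_α·√(p₀q₀) + z_β·√(p₁q₁)]² / (p₁ − p₀)²
  = [1.645·√(0.67·0.33) + 1.282·√(0.82·0.18)]² / (0.15)²
  = [1.645·0.4702 + 1.282·0.3842]² / 0.0225
  = [1.2660]² / 0.0225
  = 71.24
Round up → n = 72.

n = 72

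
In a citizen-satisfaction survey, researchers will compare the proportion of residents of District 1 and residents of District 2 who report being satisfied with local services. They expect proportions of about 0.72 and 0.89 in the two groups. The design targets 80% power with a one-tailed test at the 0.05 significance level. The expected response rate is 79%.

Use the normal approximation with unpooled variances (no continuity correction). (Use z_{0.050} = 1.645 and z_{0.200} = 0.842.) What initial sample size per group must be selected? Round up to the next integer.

n = 82 per group

n = (z_α + z_β)² · [p₁(1−p₁) + p₂(1−p₂)] / (p₁ − p₂)²
  = (1.645 + 0.842)² · (0.72·0.28 + 0.89·0.11) / (-0.17)²
  = (2.487)² · (0.2016 + 0.0979) / 0.0289
  = 6.1852 · 0.2995 / 0.0289
  = 64.10
Adjust for 79% response: 64.10 / 0.79 = 81.14.
Round up → n = 82 per group.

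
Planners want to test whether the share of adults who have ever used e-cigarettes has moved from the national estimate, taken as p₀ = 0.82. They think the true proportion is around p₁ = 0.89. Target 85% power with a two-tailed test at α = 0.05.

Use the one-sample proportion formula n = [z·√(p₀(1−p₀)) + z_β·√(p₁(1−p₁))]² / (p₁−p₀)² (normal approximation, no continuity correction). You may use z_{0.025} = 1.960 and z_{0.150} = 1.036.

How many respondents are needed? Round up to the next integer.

n = [z_{α/2}·√(p₀q₀) + z_β·√(p₁q₁)]² / (p₁ − p₀)²
  = [1.960·√(0.82·0.18) + 1.036·√(0.89·0.11)]² / (0.07)²
  = [1.960·0.3842 + 1.036·0.3129]² / 0.0049
  = [1.0772]² / 0.0049
  = 236.79
Round up → n = 237.

n = 237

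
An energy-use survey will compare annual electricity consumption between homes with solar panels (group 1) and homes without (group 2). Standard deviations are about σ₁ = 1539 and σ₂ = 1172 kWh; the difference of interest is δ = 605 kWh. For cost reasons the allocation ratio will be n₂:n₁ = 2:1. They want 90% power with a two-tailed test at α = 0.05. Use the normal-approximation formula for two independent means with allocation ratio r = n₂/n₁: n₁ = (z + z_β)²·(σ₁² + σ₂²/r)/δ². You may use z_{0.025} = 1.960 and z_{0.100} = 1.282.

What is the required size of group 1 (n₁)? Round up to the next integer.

n₁ = (z_{α/2} + z_β)² · (σ₁² + σ₂²/r) / δ²
   = (1.960 + 1.282)² · (1539² + 1172²/2) / 605²
   = 10.5106 · (2368521 + 686792) / 366025
   = 10.5106 · 3055313 / 366025
   = 87.73
Round up → n₁ = 88; n₂ = r·n₁ = 2 × 88 = 176.

n₁ = 88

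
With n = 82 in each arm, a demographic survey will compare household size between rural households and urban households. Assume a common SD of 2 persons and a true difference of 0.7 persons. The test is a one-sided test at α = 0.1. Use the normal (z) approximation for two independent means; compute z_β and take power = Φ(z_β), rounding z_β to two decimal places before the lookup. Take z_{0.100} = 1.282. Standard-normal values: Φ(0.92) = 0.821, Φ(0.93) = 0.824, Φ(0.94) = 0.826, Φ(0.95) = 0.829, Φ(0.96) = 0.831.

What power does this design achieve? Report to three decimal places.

z_β = δ·√(n/(σ₁²+σ₂²)) − z_α
    = 0.7 · √(82/8) − 1.282
    = 0.7 · 3.20156 − 1.282
    = 2.2411 − 1.282 = 0.9591 → 0.96
Power = Φ(0.96) = 0.831.

Power ≈ 0.831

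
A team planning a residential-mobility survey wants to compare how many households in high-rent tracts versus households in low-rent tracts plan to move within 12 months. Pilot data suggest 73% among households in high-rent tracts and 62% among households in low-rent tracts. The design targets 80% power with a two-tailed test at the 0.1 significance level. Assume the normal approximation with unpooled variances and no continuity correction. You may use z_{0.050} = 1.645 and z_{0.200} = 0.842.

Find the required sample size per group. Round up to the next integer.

n = 222 per group

n = (z_{α/2} + z_β)² · [p₁(1−p₁) + p₂(1−p₂)] / (p₁ − p₂)²
  = (1.645 + 0.842)² · (0.73·0.27 + 0.62·0.38) / (0.11)²
  = (2.487)² · (0.1971 + 0.2356) / 0.0121
  = 6.1852 · 0.4327 / 0.0121
  = 221.18
Round up → n = 222 per group.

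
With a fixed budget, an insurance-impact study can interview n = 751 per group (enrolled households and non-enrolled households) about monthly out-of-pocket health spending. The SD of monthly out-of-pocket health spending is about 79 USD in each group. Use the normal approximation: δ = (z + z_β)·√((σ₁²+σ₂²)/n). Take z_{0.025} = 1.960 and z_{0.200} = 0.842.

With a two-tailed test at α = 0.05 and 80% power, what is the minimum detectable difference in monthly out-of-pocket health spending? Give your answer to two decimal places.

δ = (z_{α/2} + z_β) · √((σ₁²+σ₂²)/n)
  = (1.960 + 0.842) · √(12482/751)
  = 2.802 · √16.6205
  = 2.802 · 4.0768
  = 11.4233

Minimum detectable difference ≈ 11.42 USD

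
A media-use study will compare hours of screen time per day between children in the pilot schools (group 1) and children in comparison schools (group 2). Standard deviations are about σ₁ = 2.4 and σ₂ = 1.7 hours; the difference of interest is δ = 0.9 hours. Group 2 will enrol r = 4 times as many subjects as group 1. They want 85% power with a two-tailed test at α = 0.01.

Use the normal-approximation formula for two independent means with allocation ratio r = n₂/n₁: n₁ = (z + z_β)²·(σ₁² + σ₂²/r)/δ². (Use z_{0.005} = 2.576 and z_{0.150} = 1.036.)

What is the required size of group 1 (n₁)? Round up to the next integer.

n₁ = 105

n₁ = (z_{α/2} + z_β)² · (σ₁² + σ₂²/r) / δ²
   = (2.576 + 1.036)² · (2.4² + 1.7²/4) / 0.9²
   = 13.0465 · (5.76 + 0.7225) / 0.81
   = 13.0465 · 6.4825 / 0.81
   = 104.41
Round up → n₁ = 105; n₂ = r·n₁ = 4 × 105 = 420.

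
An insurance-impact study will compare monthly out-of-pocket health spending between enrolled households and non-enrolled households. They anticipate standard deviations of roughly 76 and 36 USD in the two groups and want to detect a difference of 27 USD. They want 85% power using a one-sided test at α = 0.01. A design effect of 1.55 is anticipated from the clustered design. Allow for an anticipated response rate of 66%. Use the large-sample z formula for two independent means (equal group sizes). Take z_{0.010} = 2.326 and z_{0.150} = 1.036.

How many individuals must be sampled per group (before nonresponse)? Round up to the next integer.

n = 258 per group

n = (z_α + z_β)² · (σ₁² + σ₂²) / δ²
  = (2.326 + 1.036)² · (76² + 36² = 7072) / 27²
  = 11.3030 · 7072 / 729
  = 109.65
Design effect: 1.55 × 109.65 = 169.96.
Adjust for 66% response: 169.96 / 0.66 = 257.51.
Round up → n = 258 per group.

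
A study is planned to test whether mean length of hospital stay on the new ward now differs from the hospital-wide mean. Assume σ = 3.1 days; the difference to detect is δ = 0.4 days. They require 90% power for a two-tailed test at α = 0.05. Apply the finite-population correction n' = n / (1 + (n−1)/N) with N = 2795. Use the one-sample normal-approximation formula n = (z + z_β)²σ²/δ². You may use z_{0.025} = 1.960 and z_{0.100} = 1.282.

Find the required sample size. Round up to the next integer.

n = 516

n = (z_{α/2} + z_β)² · σ² / δ²
  = (1.960 + 1.282)² · 3.1² / 0.4²
  = 10.5106 · 9.61 / 0.16
  = 631.29
Finite-population correction (N = 2795): 631.29 / (1 + (631.29 − 1)/2795) = 515.13.
Round up → n = 516.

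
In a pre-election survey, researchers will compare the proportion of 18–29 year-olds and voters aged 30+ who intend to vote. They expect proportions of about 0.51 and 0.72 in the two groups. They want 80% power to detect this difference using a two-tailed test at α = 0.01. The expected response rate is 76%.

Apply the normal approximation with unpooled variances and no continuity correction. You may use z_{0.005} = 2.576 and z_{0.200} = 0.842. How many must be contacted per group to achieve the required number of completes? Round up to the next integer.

n = (z_{α/2} + z_β)² · [p₁(1−p₁) + p₂(1−p₂)] / (p₁ − p₂)²
  = (2.576 + 0.842)² · (0.51·0.49 + 0.72·0.28) / (-0.21)²
  = (3.418)² · (0.2499 + 0.2016) / 0.0441
  = 11.6827 · 0.4515 / 0.0441
  = 119.61
Adjust for 76% response: 119.61 / 0.76 = 157.38.
Round up → n = 158 per group.

n = 158 per group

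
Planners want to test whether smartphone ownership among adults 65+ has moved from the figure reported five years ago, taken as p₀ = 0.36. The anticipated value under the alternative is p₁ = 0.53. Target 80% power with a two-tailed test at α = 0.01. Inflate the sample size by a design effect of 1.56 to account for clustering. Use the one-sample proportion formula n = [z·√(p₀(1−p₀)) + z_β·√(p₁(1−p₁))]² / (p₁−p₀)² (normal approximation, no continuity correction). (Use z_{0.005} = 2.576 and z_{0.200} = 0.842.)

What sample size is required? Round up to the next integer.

n = [z_{α/2}·√(p₀q₀) + z_β·√(p₁q₁)]² / (p₁ − p₀)²
  = [2.576·√(0.36·0.64) + 0.842·√(0.53·0.47)]² / (0.17)²
  = [2.576·0.4800 + 0.842·0.4991]² / 0.0289
  = [1.6567]² / 0.0289
  = 94.97
Design effect: 1.56 × 94.97 = 148.16.
Round up → n = 149.

n = 149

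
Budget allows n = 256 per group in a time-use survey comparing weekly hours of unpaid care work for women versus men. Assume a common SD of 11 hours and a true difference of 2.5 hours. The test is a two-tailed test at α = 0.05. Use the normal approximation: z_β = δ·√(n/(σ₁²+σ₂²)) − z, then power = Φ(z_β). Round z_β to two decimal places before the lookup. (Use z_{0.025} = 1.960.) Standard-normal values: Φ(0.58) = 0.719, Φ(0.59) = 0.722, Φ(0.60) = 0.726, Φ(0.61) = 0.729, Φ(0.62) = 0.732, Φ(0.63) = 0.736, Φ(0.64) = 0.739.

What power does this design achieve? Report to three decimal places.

Power ≈ 0.729

z_β = δ·√(n/(σ₁²+σ₂²)) − z_{α/2}
    = 2.5 · √(256/242) − 1.960
    = 2.5 · 1.02852 − 1.960
    = 2.5713 − 1.960 = 0.6113 → 0.61
Power = Φ(0.61) = 0.729.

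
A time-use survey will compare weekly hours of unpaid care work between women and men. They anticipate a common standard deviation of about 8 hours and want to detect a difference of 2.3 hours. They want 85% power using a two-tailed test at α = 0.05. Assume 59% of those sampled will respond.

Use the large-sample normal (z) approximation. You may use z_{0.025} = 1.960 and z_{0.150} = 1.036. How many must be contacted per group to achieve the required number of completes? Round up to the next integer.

n = (z_{α/2} + z_β)² · (σ₁² + σ₂²) / δ²
  = (1.960 + 1.036)² · (2·8² = 128) / 2.3²
  = 8.9760 · 128 / 5.29
  = 217.19
Adjust for 59% response: 217.19 / 0.59 = 368.12.
Round up → n = 369 per group.

n = 369 per group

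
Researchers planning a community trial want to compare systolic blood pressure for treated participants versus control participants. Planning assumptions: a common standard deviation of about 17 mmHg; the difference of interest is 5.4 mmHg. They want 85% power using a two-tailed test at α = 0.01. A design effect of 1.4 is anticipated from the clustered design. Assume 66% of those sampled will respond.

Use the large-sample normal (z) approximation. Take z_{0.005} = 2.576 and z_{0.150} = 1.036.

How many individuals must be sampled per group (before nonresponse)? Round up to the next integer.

n = (z_{α/2} + z_β)² · (σ₁² + σ₂²) / δ²
  = (2.576 + 1.036)² · (2·17² = 578) / 5.4²
  = 13.0465 · 578 / 29.16
  = 258.60
Design effect: 1.4 × 258.60 = 362.05.
Adjust for 66% response: 362.05 / 0.66 = 548.55.
Round up → n = 549 per group.

n = 549 per group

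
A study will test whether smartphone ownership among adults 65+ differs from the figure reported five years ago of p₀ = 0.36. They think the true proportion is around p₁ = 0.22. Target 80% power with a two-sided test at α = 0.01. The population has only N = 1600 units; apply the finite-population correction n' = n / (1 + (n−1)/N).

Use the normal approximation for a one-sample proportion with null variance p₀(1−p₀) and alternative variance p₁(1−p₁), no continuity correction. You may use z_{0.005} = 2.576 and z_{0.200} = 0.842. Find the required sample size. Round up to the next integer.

n = [z_{α/2}·√(p₀q₀) + z_β·√(p₁q₁)]² / (p₁ − p₀)²
  = [2.576·√(0.36·0.64) + 0.842·√(0.22·0.78)]² / (-0.14)²
  = [2.576·0.4800 + 0.842·0.4142]² / 0.0196
  = [1.5853]² / 0.0196
  = 128.22
Finite-population correction (N = 1600): 128.22 / (1 + (128.22 − 1)/1600) = 118.78.
Round up → n = 119.

n = 119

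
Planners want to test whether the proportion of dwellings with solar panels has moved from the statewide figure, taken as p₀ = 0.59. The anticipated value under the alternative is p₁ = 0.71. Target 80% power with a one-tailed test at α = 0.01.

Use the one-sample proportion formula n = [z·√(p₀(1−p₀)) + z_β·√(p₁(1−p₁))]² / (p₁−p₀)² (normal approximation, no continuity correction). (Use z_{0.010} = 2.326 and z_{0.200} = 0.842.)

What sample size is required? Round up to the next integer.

n = [z_α·√(p₀q₀) + z_β·√(p₁q₁)]² / (p₁ − p₀)²
  = [2.326·√(0.59·0.41) + 0.842·√(0.71·0.29)]² / (0.12)²
  = [2.326·0.4918 + 0.842·0.4538]² / 0.0144
  = [1.5261]² / 0.0144
  = 161.73
Round up → n = 162.

n = 162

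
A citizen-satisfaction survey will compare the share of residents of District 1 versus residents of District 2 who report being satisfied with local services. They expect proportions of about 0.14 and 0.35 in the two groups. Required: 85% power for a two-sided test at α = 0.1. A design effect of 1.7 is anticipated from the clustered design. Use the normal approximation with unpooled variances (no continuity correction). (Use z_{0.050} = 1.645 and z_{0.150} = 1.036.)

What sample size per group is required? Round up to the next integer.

n = 97 per group

n = (z_{α/2} + z_β)² · [p₁(1−p₁) + p₂(1−p₂)] / (p₁ − p₂)²
  = (1.645 + 1.036)² · (0.14·0.86 + 0.35·0.65) / (-0.21)²
  = (2.681)² · (0.1204 + 0.2275) / 0.0441
  = 7.1878 · 0.3479 / 0.0441
  = 56.70
Design effect: 1.7 × 56.70 = 96.40.
Round up → n = 97 per group.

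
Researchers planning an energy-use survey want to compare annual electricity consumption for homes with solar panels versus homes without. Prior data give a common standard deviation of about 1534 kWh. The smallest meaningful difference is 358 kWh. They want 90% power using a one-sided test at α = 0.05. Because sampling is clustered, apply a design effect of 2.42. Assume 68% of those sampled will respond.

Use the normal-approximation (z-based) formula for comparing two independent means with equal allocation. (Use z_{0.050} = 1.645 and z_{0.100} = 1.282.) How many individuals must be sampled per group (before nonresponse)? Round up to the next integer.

n = 1120 per group

n = (z_α + z_β)² · (σ₁² + σ₂²) / δ²
  = (1.645 + 1.282)² · (2·1534² = 4706312) / 358²
  = 8.5673 · 4706312 / 128164
  = 314.60
Design effect: 2.42 × 314.60 = 761.33.
Adjust for 68% response: 761.33 / 0.68 = 1119.61.
Round up → n = 1120 per group.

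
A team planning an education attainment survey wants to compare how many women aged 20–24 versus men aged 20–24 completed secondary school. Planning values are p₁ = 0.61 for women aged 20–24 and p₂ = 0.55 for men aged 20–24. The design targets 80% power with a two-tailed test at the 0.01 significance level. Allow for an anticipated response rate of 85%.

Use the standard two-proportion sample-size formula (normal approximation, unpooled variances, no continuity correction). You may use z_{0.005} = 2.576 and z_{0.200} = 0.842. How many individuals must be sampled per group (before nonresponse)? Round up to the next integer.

n = (z_{α/2} + z_β)² · [p₁(1−p₁) + p₂(1−p₂)] / (p₁ − p₂)²
  = (2.576 + 0.842)² · (0.61·0.39 + 0.55·0.45) / (0.06)²
  = (3.418)² · (0.2379 + 0.2475) / 0.0036
  = 11.6827 · 0.4854 / 0.0036
  = 1575.22
Adjust for 85% response: 1575.22 / 0.85 = 1853.20.
Round up → n = 1854 per group.

n = 1854 per group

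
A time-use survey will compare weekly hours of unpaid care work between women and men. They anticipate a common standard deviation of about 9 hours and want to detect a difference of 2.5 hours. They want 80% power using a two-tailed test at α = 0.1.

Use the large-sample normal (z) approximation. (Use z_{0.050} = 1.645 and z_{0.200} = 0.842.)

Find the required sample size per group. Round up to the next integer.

n = (z_{α/2} + z_β)² · (σ₁² + σ₂²) / δ²
  = (1.645 + 0.842)² · (2·9² = 162) / 2.5²
  = 6.1852 · 162 / 6.25
  = 160.32
Round up → n = 161 per group.

n = 161 per group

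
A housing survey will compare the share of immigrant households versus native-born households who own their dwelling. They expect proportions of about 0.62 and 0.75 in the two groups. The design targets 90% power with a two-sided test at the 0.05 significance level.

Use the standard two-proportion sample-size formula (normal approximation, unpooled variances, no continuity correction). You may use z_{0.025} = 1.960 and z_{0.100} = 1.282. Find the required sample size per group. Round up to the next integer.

n = (z_{α/2} + z_β)² · [p₁(1−p₁) + p₂(1−p₂)] / (p₁ − p₂)²
  = (1.960 + 1.282)² · (0.62·0.38 + 0.75·0.25) / (-0.13)²
  = (3.242)² · (0.2356 + 0.1875) / 0.0169
  = 10.5106 · 0.4231 / 0.0169
  = 263.14
Round up → n = 264 per group.

n = 264 per group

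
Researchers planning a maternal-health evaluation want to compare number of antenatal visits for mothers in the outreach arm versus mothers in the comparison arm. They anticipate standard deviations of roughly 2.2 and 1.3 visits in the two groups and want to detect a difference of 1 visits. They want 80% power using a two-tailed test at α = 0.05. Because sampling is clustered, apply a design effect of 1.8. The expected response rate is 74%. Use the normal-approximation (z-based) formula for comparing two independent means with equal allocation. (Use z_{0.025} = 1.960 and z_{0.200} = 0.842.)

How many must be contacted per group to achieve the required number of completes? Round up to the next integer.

n = (z_{α/2} + z_β)² · (σ₁² + σ₂²) / δ²
  = (1.960 + 0.842)² · (2.2² + 1.3² = 6.53) / 1²
  = 7.8512 · 6.53 / 1
  = 51.27
Design effect: 1.8 × 51.27 = 92.28.
Adjust for 74% response: 92.28 / 0.74 = 124.71.
Round up → n = 125 per group.

n = 125 per group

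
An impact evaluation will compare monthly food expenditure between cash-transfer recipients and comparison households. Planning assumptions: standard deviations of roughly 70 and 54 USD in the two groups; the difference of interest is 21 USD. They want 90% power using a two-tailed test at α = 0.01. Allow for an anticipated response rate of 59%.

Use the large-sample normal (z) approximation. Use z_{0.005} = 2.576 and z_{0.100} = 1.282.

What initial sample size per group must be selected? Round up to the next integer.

n = (z_{α/2} + z_β)² · (σ₁² + σ₂²) / δ²
  = (2.576 + 1.282)² · (70² + 54² = 7816) / 21²
  = 14.8842 · 7816 / 441
  = 263.80
Adjust for 59% response: 263.80 / 0.59 = 447.11.
Round up → n = 448 per group.

n = 448 per group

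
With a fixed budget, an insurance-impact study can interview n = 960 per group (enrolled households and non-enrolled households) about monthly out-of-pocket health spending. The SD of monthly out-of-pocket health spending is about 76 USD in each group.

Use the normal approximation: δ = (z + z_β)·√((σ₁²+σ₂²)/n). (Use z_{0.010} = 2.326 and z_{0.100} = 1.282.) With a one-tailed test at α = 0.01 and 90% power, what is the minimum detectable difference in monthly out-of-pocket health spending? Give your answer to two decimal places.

Minimum detectable difference ≈ 12.52 USD

δ = (z_α + z_β) · √((σ₁²+σ₂²)/n)
  = (2.326 + 1.282) · √(11552/960)
  = 3.608 · √12.0333
  = 3.608 · 3.4689
  = 12.5158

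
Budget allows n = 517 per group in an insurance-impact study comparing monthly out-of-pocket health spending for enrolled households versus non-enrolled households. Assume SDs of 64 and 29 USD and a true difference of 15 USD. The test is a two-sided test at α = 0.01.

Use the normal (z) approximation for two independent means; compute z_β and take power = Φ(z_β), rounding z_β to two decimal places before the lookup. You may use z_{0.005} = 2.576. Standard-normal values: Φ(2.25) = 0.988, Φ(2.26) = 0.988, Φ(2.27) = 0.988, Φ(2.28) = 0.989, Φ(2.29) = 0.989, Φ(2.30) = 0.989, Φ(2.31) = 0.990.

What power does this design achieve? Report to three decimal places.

Power ≈ 0.989

z_β = δ·√(n/(σ₁²+σ₂²)) − z_{α/2}
    = 15 · √(517/4937) − 2.576
    = 15 · 0.32360 − 2.576
    = 4.8541 − 2.576 = 2.2781 → 2.28
Power = Φ(2.28) = 0.989.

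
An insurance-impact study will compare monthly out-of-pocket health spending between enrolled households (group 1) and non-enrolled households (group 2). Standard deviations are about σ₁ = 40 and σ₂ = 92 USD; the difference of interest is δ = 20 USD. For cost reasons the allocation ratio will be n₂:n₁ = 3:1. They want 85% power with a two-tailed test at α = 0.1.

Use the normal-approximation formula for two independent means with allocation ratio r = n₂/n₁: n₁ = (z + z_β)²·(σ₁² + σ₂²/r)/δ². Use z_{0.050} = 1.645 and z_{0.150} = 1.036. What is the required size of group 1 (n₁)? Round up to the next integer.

n₁ = (z_{α/2} + z_β)² · (σ₁² + σ₂²/r) / δ²
   = (1.645 + 1.036)² · (40² + 92²/3) / 20²
   = 7.1878 · (1600 + 2821.3) / 400
   = 7.1878 · 4421.3 / 400
   = 79.45
Round up → n₁ = 80; n₂ = r·n₁ = 3 × 80 = 240.

n₁ = 80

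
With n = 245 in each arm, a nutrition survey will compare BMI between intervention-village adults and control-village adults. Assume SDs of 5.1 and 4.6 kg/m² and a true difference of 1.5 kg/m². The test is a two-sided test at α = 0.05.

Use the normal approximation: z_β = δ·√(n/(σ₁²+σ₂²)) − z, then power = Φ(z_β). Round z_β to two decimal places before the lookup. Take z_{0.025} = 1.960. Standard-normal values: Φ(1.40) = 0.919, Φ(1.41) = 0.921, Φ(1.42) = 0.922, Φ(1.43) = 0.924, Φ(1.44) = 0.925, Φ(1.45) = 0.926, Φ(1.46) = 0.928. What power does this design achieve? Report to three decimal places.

Power ≈ 0.928

z_β = δ·√(n/(σ₁²+σ₂²)) − z_{α/2}
    = 1.5 · √(245/47.17) − 1.960
    = 1.5 · 2.27903 − 1.960
    = 3.4185 − 1.960 = 1.4585 → 1.46
Power = Φ(1.46) = 0.928.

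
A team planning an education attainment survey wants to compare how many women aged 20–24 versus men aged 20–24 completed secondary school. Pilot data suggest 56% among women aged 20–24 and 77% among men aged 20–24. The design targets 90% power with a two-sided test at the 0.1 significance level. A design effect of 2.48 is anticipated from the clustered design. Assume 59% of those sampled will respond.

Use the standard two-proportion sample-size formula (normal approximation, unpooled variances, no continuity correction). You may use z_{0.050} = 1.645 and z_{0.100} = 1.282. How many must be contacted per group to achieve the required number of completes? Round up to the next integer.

n = 346 per group

n = (z_{α/2} + z_β)² · [p₁(1−p₁) + p₂(1−p₂)] / (p₁ − p₂)²
  = (1.645 + 1.282)² · (0.56·0.44 + 0.77·0.23) / (-0.21)²
  = (2.927)² · (0.2464 + 0.1771) / 0.0441
  = 8.5673 · 0.4235 / 0.0441
  = 82.27
Design effect: 2.48 × 82.27 = 204.04.
Adjust for 59% response: 204.04 / 0.59 = 345.83.
Round up → n = 346 per group.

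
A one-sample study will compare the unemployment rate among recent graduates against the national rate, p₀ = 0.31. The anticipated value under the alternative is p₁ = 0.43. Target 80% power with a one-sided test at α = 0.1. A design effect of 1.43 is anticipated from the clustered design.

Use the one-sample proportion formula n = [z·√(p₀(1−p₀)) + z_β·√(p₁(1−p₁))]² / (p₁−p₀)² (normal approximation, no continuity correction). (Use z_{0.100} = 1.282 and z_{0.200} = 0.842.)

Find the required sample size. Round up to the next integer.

n = [z_α·√(p₀q₀) + z_β·√(p₁q₁)]² / (p₁ − p₀)²
  = [1.282·√(0.31·0.69) + 0.842·√(0.43·0.57)]² / (0.12)²
  = [1.282·0.4625 + 0.842·0.4951]² / 0.0144
  = [1.0098]² / 0.0144
  = 70.81
Design effect: 1.43 × 70.81 = 101.26.
Round up → n = 102.

n = 102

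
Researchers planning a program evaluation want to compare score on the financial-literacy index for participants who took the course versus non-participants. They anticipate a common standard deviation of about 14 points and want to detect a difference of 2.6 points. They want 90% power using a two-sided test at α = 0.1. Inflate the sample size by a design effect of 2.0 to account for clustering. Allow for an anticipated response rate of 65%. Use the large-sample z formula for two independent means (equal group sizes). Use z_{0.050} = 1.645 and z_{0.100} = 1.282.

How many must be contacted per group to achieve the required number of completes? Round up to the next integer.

n = 1529 per group

n = (z_{α/2} + z_β)² · (σ₁² + σ₂²) / δ²
  = (1.645 + 1.282)² · (2·14² = 392) / 2.6²
  = 8.5673 · 392 / 6.76
  = 496.80
Design effect: 2.0 × 496.80 = 993.61.
Adjust for 65% response: 993.61 / 0.65 = 1528.63.
Round up → n = 1529 per group.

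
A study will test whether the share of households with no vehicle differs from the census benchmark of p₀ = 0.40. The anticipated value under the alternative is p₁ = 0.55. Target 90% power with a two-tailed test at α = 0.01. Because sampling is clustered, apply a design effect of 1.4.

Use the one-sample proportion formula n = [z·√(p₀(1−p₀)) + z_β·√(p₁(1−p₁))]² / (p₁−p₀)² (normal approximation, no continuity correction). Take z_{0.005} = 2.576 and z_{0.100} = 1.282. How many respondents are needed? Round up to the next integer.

n = 225

n = [z_{α/2}·√(p₀q₀) + z_β·√(p₁q₁)]² / (p₁ − p₀)²
  = [2.576·√(0.40·0.60) + 1.282·√(0.55·0.45)]² / (0.15)²
  = [2.576·0.4899 + 1.282·0.4975]² / 0.0225
  = [1.8998]² / 0.0225
  = 160.40
Design effect: 1.4 × 160.40 = 224.57.
Round up → n = 225.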